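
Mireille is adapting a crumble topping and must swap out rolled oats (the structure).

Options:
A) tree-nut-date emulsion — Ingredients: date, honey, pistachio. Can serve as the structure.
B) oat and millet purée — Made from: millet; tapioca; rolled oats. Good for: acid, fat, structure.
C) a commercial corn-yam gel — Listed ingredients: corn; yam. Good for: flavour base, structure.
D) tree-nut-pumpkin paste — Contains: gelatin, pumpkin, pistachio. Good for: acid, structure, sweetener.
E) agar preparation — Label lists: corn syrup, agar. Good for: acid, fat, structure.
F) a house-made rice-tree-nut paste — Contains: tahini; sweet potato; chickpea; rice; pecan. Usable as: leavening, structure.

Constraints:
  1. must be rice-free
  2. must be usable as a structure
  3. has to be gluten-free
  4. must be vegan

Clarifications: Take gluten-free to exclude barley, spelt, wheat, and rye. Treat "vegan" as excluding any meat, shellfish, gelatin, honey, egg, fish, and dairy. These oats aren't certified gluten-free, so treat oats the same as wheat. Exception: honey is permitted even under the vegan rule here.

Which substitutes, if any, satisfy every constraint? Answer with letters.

A: honey is permitted under the vegan carve-out; nothing else excluded — valid
B: has rolled oats, so not gluten-free — no
C: only corn and yam; none excluded — OK
D: has gelatin, so not vegan — reject
E: every rule checks out — valid
F: has rice, so not rice-free — no

A, C, E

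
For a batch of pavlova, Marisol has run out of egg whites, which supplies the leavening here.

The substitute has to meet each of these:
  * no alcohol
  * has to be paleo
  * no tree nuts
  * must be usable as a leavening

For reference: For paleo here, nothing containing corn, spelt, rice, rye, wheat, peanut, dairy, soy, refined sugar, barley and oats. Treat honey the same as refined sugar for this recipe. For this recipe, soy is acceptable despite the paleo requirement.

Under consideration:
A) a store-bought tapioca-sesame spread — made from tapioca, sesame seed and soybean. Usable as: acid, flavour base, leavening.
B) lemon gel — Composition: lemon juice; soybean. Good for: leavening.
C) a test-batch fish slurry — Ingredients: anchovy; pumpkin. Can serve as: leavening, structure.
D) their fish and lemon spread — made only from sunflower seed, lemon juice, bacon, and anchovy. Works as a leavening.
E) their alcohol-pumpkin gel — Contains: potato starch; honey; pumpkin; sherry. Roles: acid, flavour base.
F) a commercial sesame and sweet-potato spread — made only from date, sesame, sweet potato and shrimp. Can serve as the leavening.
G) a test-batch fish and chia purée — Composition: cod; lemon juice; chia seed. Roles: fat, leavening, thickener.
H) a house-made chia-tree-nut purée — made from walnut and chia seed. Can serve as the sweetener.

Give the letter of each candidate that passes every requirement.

A, B, C, D, F, G

A: soy is permitted under the paleo carve-out; nothing else excluded — keep
B: soy is permitted under the paleo carve-out; nothing else excluded — valid
C: paleo, no alcohol — keep
D: no tree nuts, paleo — valid
E: not usable as a leavening; has honey, so not paleo (and 1 more) — no
F: sesame and shrimp etc. — none of it excluded — valid
G: only cod, lemon juice and chia seed; none excluded — keep
H: not usable as a leavening; has walnut, so not tree-nut-free — out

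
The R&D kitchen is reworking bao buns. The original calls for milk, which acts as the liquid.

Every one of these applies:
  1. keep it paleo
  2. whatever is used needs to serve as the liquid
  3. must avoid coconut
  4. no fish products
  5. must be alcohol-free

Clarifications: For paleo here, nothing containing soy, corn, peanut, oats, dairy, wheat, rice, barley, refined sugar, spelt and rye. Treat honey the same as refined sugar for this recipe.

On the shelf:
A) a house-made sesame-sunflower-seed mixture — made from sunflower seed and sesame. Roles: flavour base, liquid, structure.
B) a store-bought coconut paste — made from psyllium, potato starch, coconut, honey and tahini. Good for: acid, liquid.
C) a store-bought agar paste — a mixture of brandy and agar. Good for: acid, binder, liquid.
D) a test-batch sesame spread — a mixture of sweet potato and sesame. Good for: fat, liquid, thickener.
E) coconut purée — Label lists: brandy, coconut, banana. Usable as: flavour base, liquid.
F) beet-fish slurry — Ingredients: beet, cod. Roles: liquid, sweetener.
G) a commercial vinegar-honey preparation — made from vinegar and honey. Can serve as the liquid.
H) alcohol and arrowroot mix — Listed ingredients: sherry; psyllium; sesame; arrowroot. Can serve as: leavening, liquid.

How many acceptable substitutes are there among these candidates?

2

A: only sesame and sunflower seed; none excluded — OK
B: has honey, so not paleo; has coconut, so not coconut-free — out
C: has brandy, so not alcohol-free — out
D: all constraints satisfied — keep
E: has brandy, so not alcohol-free; has coconut, so not coconut-free — out
F: has cod, so not fish-free — reject
G: has honey, so not paleo — out
H: has sherry, so not alcohol-free — reject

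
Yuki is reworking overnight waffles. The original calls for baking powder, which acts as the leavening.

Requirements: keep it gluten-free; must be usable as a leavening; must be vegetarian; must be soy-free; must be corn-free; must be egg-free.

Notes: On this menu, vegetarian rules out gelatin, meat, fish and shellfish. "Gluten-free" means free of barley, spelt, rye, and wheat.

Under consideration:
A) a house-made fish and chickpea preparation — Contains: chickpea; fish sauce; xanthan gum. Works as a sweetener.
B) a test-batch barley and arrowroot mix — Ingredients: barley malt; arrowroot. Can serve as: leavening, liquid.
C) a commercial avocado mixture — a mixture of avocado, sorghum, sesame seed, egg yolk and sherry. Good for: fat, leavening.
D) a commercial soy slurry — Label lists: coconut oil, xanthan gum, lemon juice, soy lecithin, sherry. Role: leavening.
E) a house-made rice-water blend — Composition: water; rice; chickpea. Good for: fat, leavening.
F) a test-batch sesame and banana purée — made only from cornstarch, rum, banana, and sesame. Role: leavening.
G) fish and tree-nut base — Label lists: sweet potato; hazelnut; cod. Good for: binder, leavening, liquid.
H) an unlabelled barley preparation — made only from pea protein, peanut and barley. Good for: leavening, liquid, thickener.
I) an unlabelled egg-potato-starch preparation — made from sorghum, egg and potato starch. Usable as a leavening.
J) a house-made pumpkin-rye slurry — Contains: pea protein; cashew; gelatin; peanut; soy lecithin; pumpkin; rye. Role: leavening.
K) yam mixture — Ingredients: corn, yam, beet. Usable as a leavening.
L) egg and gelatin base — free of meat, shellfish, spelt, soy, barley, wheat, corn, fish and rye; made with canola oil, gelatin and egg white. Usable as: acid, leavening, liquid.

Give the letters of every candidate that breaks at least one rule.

A: not usable as a leavening; has fish sauce, so not vegetarian — out
B: has barley malt, so not gluten-free — out
C: has egg yolk, so not egg-free — no
D: has soy lecithin, so not soy-free — no
E: gluten-free, no egg — valid
F: has cornstarch, so not corn-free — reject
G: has cod, so not vegetarian — no
H: has barley, so not gluten-free — no
I: has egg, so not egg-free — out
J: has gelatin, so not vegetarian; has rye, so not gluten-free (and 1 more) — reject
K: has corn, so not corn-free — no
L: has gelatin, so not vegetarian; has egg white, so not egg-free — out

A, B, C, D, F, G, H, I, J, K, L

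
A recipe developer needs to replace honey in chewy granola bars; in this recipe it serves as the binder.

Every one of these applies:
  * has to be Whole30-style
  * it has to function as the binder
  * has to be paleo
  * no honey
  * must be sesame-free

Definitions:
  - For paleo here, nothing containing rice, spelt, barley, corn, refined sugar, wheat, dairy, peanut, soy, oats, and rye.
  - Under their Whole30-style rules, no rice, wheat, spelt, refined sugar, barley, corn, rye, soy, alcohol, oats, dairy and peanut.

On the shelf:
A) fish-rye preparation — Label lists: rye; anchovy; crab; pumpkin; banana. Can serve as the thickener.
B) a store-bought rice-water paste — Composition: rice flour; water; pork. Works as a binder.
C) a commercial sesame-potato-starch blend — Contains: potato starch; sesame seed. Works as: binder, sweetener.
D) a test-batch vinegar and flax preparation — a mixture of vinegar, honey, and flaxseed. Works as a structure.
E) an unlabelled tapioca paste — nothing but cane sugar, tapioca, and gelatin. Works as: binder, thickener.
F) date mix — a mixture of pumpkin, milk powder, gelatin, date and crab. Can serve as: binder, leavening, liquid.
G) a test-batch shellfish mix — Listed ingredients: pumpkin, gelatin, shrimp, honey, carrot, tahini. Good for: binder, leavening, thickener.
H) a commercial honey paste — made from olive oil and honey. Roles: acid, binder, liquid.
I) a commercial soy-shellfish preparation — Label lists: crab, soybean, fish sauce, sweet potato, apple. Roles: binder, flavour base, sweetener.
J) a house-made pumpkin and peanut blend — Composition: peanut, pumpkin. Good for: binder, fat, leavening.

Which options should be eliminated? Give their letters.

A: not usable as a binder; has rye, so not paleo (and 1 more) — out
B: has rice flour, so not paleo; has rice flour, so not Whole30-style — reject
C: has sesame seed, so not sesame-free — out
D: not usable as a binder; has honey, so not honey-free — out
E: has cane sugar, so not paleo; has cane sugar, so not Whole30-style — reject
F: has milk powder, so not paleo; has milk powder, so not Whole30-style — reject
G: has tahini, so not sesame-free; has honey, so not honey-free — out
H: has honey, so not honey-free — reject
I: has soybean, so not paleo; has soybean, so not Whole30-style — reject
J: has peanut, so not paleo; has peanut, so not Whole30-style — no

A, B, C, D, E, F, G, H, I, J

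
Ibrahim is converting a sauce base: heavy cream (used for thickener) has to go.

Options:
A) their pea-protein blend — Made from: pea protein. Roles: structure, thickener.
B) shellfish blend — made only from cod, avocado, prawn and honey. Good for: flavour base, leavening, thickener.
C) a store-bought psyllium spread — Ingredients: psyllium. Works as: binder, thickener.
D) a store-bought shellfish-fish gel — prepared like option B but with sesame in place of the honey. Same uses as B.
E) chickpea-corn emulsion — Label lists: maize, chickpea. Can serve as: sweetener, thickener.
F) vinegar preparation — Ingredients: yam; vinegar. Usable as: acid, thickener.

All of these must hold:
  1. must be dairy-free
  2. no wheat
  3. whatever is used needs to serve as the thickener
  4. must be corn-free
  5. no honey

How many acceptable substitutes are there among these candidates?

4

A: only pea protein; none excluded — OK
B: has honey, so not honey-free — no
C: every rule checks out — OK
D: all constraints satisfied — valid
E: has maize, so not corn-free — reject
F: no corn, no dairy — valid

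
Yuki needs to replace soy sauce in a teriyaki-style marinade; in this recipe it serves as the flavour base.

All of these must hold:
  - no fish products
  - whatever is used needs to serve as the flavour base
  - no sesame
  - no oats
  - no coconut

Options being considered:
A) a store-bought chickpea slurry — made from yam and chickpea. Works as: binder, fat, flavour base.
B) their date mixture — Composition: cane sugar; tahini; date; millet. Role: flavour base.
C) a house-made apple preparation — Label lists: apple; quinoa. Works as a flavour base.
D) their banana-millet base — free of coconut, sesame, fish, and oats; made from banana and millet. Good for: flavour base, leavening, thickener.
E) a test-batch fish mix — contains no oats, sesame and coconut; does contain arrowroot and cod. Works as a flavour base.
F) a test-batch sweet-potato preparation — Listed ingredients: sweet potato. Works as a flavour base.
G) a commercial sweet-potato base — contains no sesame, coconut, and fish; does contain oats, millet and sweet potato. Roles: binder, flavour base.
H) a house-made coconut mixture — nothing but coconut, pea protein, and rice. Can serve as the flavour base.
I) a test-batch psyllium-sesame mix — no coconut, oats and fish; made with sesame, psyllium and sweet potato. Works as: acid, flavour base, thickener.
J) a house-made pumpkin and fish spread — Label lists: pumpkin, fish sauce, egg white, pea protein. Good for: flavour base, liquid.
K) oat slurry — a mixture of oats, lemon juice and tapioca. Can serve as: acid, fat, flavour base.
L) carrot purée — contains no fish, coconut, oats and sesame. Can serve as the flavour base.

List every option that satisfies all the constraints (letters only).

A, C, D, F, L

A: every rule checks out — OK
B: has tahini, so not sesame-free — out
C: works as a flavour base, no coconut, no oats — valid
D: works as a flavour base, no sesame, no fish — keep
E: has cod, so not fish-free — reject
F: all constraints satisfied — OK
G: has oats, so not oat-free — reject
H: has coconut, so not coconut-free — out
I: has sesame, so not sesame-free — reject
J: has fish sauce, so not fish-free — out
K: has oats, so not oat-free — out
L: all constraints satisfied — keep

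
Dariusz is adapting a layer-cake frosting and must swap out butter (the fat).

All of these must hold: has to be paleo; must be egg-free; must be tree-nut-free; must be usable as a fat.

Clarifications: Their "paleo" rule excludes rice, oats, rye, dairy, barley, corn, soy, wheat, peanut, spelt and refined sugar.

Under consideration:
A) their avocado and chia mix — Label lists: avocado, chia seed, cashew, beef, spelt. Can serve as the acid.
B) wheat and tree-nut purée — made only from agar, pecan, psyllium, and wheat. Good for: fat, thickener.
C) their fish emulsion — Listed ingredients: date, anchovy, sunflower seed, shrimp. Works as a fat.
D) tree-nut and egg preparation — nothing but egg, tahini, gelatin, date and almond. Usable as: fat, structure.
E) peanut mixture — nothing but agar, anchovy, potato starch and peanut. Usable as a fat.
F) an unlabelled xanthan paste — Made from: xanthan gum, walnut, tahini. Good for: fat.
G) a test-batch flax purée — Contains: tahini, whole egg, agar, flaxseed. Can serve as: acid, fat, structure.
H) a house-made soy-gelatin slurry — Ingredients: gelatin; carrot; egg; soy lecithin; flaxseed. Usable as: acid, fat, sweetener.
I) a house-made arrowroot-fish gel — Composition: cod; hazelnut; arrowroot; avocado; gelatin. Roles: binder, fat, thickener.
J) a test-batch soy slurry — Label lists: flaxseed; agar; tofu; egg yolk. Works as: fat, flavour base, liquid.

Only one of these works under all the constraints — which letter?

C

A: not usable as a fat; has spelt, so not paleo (and 1 more) — reject
B: has wheat, so not paleo; has pecan, so not tree-nut-free — no
C: anchovy and shrimp etc. — none of it excluded — valid
D: has almond, so not tree-nut-free; has egg, so not egg-free — out
E: has peanut, so not paleo — reject
F: has walnut, so not tree-nut-free — no
G: has whole egg, so not egg-free — reject
H: has soy lecithin, so not paleo; has egg, so not egg-free — out
I: has hazelnut, so not tree-nut-free — out
J: has tofu, so not paleo; has egg yolk, so not egg-free — reject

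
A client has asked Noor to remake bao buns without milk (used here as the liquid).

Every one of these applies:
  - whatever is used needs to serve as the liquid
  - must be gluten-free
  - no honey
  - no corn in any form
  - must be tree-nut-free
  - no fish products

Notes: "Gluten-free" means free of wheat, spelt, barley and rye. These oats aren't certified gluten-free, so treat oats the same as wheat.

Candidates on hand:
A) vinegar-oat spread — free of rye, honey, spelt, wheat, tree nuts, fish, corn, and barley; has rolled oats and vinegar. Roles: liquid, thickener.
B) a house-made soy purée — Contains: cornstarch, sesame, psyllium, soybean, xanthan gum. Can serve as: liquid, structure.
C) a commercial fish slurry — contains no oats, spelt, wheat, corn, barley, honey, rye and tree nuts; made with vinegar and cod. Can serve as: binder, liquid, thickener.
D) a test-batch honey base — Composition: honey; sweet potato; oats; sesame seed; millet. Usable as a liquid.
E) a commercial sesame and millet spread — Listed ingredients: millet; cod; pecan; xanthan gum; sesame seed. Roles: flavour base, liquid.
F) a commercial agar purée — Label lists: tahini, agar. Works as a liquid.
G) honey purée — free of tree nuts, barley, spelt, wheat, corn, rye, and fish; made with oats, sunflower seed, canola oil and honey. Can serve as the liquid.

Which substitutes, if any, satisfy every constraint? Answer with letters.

A: has rolled oats, so not gluten-free — out
B: has cornstarch, so not corn-free — out
C: has cod, so not fish-free — out
D: has oats, so not gluten-free; has honey, so not honey-free — out
E: has cod, so not fish-free; has pecan, so not tree-nut-free — reject
F: only tahini and agar; none excluded — keep
G: has oats, so not gluten-free; has honey, so not honey-free — out

F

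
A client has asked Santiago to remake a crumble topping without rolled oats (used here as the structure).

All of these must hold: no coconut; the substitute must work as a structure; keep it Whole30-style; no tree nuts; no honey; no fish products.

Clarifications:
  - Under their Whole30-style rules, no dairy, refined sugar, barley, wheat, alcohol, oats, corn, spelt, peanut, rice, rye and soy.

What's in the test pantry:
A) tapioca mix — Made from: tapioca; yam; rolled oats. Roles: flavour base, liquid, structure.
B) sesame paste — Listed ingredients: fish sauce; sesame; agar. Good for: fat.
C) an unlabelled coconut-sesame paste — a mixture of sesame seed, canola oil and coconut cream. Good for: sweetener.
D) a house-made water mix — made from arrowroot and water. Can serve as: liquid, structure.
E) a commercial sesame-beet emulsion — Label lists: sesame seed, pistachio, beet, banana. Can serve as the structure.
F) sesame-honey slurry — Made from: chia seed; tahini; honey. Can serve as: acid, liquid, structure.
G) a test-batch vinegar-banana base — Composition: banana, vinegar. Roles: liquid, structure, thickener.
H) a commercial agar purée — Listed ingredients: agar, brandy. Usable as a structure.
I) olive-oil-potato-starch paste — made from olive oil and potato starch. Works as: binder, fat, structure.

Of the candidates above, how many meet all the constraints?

A: has rolled oats, so not Whole30-style — reject
B: not usable as a structure; has fish sauce, so not fish-free — no
C: not usable as a structure; has coconut cream, so not coconut-free — out
D: only water and arrowroot; none excluded — valid
E: has pistachio, so not tree-nut-free — no
F: has honey, so not honey-free — reject
G: only vinegar and banana; none excluded — OK
H: has brandy, so not Whole30-style — out
I: works as a structure, no tree nuts, no fish — valid

3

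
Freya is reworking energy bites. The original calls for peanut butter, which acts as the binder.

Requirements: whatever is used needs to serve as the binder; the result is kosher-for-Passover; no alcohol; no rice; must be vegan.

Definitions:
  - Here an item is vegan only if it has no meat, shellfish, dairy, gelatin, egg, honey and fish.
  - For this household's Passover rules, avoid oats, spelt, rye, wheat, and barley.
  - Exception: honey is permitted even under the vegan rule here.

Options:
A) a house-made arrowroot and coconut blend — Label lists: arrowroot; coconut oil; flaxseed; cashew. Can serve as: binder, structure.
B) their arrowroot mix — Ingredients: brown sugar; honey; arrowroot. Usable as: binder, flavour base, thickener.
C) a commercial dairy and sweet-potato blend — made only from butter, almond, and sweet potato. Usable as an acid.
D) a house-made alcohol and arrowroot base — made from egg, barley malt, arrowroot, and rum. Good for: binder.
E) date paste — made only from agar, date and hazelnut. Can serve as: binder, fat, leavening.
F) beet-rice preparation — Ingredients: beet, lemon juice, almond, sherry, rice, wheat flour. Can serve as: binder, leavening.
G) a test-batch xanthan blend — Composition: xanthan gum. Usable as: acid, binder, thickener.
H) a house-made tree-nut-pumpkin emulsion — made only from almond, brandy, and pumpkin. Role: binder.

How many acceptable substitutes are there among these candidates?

4

A: coconut oil and cashew etc. — none of it excluded — keep
B: honey is permitted under the vegan carve-out; nothing else excluded — valid
C: not usable as a binder; has butter, so not vegan — no
D: has egg, so not vegan; has barley malt, so not kosher-for-Passover (and 1 more) — out
E: nothing on the exclusion list — OK
F: has wheat flour, so not kosher-for-Passover; has rice, so not rice-free (and 1 more) — reject
G: only xanthan gum; none excluded — valid
H: has brandy, so not alcohol-free — reject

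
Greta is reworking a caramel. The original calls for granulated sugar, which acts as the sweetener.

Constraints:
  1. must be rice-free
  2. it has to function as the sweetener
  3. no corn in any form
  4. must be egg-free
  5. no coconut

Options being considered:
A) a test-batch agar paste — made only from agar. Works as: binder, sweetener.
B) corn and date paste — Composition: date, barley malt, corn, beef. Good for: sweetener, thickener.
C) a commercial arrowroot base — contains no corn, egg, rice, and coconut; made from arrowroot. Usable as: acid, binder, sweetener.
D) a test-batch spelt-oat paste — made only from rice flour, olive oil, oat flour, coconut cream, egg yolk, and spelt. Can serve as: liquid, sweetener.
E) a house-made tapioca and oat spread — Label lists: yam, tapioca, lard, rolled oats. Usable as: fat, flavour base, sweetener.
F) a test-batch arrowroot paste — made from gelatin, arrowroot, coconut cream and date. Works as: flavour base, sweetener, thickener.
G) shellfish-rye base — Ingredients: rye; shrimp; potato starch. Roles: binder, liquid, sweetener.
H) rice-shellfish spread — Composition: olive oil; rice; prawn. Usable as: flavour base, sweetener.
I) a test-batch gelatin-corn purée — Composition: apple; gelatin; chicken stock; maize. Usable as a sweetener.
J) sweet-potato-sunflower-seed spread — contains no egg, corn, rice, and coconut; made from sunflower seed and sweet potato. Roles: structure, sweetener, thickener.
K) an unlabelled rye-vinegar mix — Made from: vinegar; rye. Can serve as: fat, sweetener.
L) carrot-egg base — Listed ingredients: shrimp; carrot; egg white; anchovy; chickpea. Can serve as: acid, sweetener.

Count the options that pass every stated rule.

A: nothing on the exclusion list — keep
B: has corn, so not corn-free — reject
C: works as a sweetener, no rice, no corn — valid
D: has egg yolk, so not egg-free; has coconut cream, so not coconut-free (and 1 more) — reject
E: all constraints satisfied — OK
F: has coconut cream, so not coconut-free — no
G: only rye, shrimp, and potato starch; none excluded — valid
H: has rice, so not rice-free — reject
I: has maize, so not corn-free — reject
J: nothing on the exclusion list — keep
K: nothing on the exclusion list — OK
L: has egg white, so not egg-free — out

6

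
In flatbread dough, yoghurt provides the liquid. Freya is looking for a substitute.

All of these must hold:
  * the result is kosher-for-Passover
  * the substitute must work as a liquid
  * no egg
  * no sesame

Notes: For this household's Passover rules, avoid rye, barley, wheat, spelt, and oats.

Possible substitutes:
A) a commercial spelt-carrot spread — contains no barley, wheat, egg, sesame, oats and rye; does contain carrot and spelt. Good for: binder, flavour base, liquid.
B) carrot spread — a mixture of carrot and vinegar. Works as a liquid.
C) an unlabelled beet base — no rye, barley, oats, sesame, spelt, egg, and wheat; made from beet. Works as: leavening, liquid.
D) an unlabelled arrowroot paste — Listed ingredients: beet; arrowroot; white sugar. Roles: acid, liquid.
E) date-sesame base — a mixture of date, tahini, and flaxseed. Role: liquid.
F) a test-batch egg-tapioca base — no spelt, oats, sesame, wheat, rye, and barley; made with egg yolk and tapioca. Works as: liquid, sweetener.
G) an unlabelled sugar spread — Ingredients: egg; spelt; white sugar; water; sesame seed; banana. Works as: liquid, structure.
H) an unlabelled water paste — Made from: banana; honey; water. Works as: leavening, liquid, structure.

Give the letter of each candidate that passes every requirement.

A: has spelt, so not kosher-for-Passover — reject
B: every rule checks out — valid
C: all constraints satisfied — OK
D: every rule checks out — valid
E: has tahini, so not sesame-free — out
F: has egg yolk, so not egg-free — out
G: has spelt, so not kosher-for-Passover; has sesame seed, so not sesame-free (and 1 more) — out
H: every rule checks out — keep

B, C, D, H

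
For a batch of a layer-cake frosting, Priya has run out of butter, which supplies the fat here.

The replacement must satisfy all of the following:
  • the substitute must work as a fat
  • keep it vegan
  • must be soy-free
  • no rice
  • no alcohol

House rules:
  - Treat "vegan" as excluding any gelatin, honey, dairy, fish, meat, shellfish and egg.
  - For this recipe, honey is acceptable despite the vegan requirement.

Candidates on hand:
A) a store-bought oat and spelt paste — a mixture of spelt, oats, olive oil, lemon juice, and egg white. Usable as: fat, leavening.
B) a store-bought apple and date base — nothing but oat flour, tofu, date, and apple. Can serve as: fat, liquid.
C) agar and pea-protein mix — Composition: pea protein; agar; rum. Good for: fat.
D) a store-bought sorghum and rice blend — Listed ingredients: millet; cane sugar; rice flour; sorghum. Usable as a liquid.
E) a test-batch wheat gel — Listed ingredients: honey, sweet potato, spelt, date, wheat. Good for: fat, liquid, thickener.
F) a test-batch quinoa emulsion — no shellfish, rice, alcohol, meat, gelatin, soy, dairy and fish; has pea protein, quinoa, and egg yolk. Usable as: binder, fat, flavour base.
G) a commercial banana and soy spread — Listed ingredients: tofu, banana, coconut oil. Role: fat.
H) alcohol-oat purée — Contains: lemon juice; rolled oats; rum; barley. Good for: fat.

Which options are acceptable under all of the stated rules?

A: has egg white, so not vegan — reject
B: has tofu, so not soy-free — reject
C: has rum, so not alcohol-free — no
D: not usable as a fat; has rice flour, so not rice-free — no
E: honey is permitted under the vegan carve-out; nothing else excluded — OK
F: has egg yolk, so not vegan — reject
G: has tofu, so not soy-free — out
H: has rum, so not alcohol-free — no

E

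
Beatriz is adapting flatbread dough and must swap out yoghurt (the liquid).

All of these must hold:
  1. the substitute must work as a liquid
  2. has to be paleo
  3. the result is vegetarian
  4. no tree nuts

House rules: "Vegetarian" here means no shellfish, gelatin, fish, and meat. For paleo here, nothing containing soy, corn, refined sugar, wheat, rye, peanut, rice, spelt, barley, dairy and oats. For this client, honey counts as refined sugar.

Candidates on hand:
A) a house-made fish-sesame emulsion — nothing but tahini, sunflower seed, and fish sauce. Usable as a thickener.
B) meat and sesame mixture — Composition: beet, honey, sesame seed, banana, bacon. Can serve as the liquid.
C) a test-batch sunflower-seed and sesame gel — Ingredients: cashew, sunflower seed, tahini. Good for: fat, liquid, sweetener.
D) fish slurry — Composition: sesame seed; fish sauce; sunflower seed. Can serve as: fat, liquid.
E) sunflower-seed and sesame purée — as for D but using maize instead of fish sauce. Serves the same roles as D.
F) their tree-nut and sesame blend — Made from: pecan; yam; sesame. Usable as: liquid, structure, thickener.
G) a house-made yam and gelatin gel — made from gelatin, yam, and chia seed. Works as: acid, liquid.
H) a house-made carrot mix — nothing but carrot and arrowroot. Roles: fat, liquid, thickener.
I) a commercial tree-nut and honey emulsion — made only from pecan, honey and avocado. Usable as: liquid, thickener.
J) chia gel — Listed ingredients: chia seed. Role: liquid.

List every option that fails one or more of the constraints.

A, B, C, D, E, F, G, I

A: not usable as a liquid; has fish sauce, so not vegetarian — reject
B: has bacon, so not vegetarian; has honey, so not paleo — reject
C: has cashew, so not tree-nut-free — reject
D: has fish sauce, so not vegetarian — out
E: has maize, so not paleo — no
F: has pecan, so not tree-nut-free — reject
G: has gelatin, so not vegetarian — out
H: all constraints satisfied — keep
I: has honey, so not paleo; has pecan, so not tree-nut-free — reject
J: no tree nuts, paleo — keep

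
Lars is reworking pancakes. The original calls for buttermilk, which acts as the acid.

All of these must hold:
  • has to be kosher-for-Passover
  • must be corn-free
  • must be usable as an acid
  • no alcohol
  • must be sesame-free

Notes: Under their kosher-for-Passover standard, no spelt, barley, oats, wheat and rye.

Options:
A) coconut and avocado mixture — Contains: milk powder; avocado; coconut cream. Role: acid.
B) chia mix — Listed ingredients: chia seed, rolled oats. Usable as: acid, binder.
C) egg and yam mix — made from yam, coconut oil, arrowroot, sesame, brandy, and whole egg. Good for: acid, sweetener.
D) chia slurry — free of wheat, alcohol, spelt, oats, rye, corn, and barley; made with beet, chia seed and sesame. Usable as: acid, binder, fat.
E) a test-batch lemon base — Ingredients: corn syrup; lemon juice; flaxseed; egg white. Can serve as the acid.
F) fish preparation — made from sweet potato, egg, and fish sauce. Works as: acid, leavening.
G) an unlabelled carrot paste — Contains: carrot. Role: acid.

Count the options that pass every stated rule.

A: only coconut cream, milk powder, and avocado; none excluded — keep
B: has rolled oats, so not kosher-for-Passover — out
C: has brandy, so not alcohol-free; has sesame, so not sesame-free — no
D: has sesame, so not sesame-free — no
E: has corn syrup, so not corn-free — out
F: nothing on the exclusion list — valid
G: works as an acid, no alcohol, no corn — valid

3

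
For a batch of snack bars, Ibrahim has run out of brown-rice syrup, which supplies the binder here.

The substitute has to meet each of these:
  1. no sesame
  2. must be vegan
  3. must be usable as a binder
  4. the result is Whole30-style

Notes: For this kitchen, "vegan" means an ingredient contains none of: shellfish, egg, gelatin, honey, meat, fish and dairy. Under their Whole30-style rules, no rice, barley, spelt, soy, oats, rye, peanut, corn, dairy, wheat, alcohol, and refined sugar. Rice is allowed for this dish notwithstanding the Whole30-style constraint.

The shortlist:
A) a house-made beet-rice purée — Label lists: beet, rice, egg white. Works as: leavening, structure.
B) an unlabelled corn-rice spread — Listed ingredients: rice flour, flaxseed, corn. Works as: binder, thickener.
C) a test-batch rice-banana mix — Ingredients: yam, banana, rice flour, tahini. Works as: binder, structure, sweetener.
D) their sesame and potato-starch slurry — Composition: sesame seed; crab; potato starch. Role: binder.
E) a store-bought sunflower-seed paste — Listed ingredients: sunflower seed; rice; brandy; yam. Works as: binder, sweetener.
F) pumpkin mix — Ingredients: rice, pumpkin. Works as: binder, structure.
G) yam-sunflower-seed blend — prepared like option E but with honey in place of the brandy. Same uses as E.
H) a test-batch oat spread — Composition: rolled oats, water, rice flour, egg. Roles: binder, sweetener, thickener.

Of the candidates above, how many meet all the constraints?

1

A: not usable as a binder; has egg white, so not vegan — no
B: has corn, so not Whole30-style — out
C: has tahini, so not sesame-free — no
D: has crab, so not vegan; has sesame seed, so not sesame-free — reject
E: has brandy, so not Whole30-style — no
F: rice is permitted under the Whole30-style carve-out; nothing else excluded — OK
G: has honey, so not vegan — no
H: has egg, so not vegan; has rolled oats, so not Whole30-style — no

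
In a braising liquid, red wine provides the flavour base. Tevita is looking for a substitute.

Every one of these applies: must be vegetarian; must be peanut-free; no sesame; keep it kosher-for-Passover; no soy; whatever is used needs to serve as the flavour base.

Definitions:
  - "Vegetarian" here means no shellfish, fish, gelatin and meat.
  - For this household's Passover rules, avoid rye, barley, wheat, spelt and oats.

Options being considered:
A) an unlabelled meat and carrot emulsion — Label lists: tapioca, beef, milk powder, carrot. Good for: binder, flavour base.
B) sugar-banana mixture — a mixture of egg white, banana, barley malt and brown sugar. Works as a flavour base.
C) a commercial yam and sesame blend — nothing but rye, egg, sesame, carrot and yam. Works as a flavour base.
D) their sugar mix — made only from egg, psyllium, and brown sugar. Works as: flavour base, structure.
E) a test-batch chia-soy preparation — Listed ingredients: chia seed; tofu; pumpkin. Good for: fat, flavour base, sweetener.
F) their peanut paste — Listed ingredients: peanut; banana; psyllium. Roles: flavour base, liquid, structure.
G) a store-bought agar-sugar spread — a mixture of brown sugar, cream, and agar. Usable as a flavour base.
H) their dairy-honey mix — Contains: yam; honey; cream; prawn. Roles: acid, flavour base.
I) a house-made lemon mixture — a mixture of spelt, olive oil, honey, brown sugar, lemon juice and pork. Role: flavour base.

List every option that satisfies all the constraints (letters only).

D, G

A: has beef, so not vegetarian — no
B: has barley malt, so not kosher-for-Passover — reject
C: has rye, so not kosher-for-Passover; has sesame, so not sesame-free — out
D: every rule checks out — valid
E: has tofu, so not soy-free — no
F: has peanut, so not peanut-free — out
G: no peanut, no soy — OK
H: has prawn, so not vegetarian — no
I: has pork, so not vegetarian; has spelt, so not kosher-for-Passover — out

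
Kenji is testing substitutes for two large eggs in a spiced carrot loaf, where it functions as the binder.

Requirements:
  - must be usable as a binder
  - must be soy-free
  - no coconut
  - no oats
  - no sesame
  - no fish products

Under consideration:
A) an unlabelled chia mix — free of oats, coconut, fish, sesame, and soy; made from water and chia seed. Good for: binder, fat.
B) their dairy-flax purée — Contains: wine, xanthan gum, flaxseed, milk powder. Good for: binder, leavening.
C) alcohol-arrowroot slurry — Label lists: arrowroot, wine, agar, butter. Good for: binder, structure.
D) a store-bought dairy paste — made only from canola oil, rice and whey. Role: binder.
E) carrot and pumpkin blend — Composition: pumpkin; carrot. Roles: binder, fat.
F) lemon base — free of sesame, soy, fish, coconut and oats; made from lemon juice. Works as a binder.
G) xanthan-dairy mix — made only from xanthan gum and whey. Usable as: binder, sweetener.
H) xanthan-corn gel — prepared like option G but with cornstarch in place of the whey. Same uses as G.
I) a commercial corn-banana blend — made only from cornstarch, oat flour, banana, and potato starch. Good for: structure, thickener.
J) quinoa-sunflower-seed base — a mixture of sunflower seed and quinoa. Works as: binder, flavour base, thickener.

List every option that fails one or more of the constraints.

A: works as a binder, no oats, no sesame — keep
B: works as a binder, no oats, no coconut — OK
C: every rule checks out — valid
D: every rule checks out — valid
E: every rule checks out — OK
F: no soy, no sesame — OK
G: nothing on the exclusion list — OK
H: only cornstarch and xanthan gum; none excluded — valid
I: not usable as a binder; has oat flour, so not oat-free — no
J: only sunflower seed and quinoa; none excluded — keep

I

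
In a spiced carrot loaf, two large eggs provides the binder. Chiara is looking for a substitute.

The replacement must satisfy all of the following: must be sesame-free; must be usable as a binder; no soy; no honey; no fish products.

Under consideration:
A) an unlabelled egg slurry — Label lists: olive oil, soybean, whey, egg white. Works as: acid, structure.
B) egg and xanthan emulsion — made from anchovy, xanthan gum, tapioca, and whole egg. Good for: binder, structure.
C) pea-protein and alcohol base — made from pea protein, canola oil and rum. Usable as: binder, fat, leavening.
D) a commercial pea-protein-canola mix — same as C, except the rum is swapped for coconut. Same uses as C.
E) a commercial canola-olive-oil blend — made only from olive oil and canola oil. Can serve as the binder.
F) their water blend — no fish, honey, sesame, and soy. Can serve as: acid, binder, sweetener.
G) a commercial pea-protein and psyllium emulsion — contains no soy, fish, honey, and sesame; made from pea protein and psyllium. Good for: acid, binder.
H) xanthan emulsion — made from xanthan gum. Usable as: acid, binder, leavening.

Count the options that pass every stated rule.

6

A: not usable as a binder; has soybean, so not soy-free — reject
B: has anchovy, so not fish-free — out
C: only rum, pea protein, and canola oil; none excluded — valid
D: nothing on the exclusion list — keep
E: only canola oil and olive oil; none excluded — valid
F: all constraints satisfied — valid
G: works as a binder, no soy, no honey — OK
H: works as a binder, no sesame, no honey — keep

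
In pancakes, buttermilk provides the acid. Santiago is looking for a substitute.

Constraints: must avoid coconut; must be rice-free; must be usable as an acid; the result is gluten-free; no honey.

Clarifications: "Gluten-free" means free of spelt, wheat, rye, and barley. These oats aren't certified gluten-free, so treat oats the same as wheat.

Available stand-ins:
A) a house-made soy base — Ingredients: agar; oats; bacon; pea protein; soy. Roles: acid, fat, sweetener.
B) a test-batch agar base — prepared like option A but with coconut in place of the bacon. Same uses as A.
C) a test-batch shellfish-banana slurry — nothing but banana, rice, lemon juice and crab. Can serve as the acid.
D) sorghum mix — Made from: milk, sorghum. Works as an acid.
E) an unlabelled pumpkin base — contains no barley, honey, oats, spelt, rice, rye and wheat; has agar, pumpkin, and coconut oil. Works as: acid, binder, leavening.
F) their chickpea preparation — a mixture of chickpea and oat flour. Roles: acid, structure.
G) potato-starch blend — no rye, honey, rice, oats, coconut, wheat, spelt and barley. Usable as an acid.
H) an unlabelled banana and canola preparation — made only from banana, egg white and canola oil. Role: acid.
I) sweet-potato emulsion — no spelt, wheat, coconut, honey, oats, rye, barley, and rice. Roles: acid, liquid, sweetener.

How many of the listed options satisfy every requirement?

4

A: has oats, so not gluten-free — out
B: has oats, so not gluten-free; has coconut, so not coconut-free — reject
C: has rice, so not rice-free — no
D: only milk and sorghum; none excluded — valid
E: has coconut oil, so not coconut-free — reject
F: has oat flour, so not gluten-free — out
G: works as an acid, no rice, gluten-free — keep
H: works as an acid, no honey, no coconut — keep
I: works as an acid, no rice, no coconut — keep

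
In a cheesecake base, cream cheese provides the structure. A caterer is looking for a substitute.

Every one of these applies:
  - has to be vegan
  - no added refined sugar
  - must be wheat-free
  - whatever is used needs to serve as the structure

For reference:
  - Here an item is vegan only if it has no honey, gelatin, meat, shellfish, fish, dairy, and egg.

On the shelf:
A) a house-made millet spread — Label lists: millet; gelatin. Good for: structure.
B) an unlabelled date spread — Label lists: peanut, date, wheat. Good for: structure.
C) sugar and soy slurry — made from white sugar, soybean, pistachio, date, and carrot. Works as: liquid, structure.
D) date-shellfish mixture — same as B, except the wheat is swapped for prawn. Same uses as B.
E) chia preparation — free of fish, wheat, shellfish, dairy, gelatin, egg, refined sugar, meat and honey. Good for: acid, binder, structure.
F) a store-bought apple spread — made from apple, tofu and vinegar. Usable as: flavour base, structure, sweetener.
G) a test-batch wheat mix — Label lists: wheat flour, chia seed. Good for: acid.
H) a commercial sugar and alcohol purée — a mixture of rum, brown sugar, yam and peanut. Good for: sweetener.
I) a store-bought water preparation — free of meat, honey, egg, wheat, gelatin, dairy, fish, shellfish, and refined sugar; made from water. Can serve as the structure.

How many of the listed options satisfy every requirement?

A: has gelatin, so not vegan — no
B: has wheat, so not wheat-free — no
C: has white sugar, so not no-added-sugar — out
D: has prawn, so not vegan — reject
E: nothing on the exclusion list — OK
F: works as a structure, vegan, no wheat — valid
G: not usable as a structure; has wheat flour, so not wheat-free — no
H: not usable as a structure; has brown sugar, so not no-added-sugar — out
I: all constraints satisfied — OK

3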